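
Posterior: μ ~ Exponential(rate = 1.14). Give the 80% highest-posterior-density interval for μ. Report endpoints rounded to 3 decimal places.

The exponential density is strictly decreasing on [0, ∞), so the HPD interval is anchored at 0: [0, q] with P(μ ≤ q) = 0.80.
q = −ln(1 − 0.80) / 1.14 = 1.6094 / 1.14 = 1.412.

[0.000, 1.412]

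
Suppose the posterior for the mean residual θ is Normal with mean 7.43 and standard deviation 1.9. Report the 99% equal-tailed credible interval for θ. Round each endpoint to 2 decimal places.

[2.54, 12.32]

The posterior is symmetric, so the 99% equal-tailed interval is θ = 7.43 ± z·1.9 with z = 2.576.
Half-width: 2.576 × 1.9 = 4.89.
7.43 − 4.89 = 2.54; 7.43 + 4.89 = 12.32.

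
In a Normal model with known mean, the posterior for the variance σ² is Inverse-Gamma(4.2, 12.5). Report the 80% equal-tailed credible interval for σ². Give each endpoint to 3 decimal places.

[1.799, 6.651]

Inverse-Gamma(4.2, 12.5) quantiles: F⁻¹(0.1) and F⁻¹(0.9).
Equivalently, 1/σ² ~ Gamma(4.2, rate = 12.5); invert its 0.9 and 0.1 quantiles.
Posterior mean ≈ 3.906, SD ≈ 2.634; a Normal approximation gives roughly [0.531, 7.281].
Exact: lower = 1.799; upper = 6.651.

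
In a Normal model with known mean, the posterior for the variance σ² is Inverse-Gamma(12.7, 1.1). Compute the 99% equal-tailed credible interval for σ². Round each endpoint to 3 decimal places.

Inverse-Gamma(12.7, 1.1) quantiles: F⁻¹(0.005) and F⁻¹(0.995).
Equivalently, 1/σ² ~ Gamma(12.7, rate = 1.1); invert its 0.995 and 0.005 quantiles.
Posterior mean ≈ 0.094, SD ≈ 0.029; a Normal approximation gives roughly [0.020, 0.168].
Exact: lower = 0.046; upper = 0.204.

[0.046, 0.204]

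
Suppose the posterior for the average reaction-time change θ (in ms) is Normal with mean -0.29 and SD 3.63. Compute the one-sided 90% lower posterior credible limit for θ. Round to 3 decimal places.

-4.942

Need L with P(θ ≥ L) = 0.90: L = -0.29 − z_{0.1}·3.63.
z = 1.282; L = -0.29 − 1.282 × 3.63 = -4.942.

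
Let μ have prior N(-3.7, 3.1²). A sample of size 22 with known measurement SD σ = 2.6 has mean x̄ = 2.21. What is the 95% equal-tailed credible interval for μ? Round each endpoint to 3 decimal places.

[0.957, 3.096]

Posterior precision = 1/3.1² + 22/2.6² = 0.1041 + 3.2544 = 3.3585, so posterior SD = 0.5457.
Posterior mean = (-3.7/3.1² + 22·2.21/2.6²) / 3.3585 = 2.0269.
Interval: 2.0269 ± 1.960 × 0.5457 → [0.957, 3.096].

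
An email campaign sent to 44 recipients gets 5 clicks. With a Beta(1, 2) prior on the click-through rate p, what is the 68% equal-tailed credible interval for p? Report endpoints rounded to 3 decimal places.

Posterior: Beta(1+5, 2+39) = Beta(6, 41).
Equal-tailed 68% interval: the 0.16 and 0.84 quantiles of Beta(6, 41).
Posterior mean ≈ 0.128, SD ≈ 0.048; a Normal approximation gives roughly [0.080, 0.176].
Exact: F⁻¹(0.16) = 0.080; F⁻¹(0.84) = 0.175.

[0.080, 0.175]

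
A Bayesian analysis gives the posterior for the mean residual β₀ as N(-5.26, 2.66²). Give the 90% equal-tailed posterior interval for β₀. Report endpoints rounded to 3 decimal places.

The posterior is symmetric, so the 90% equal-tailed interval is β₀ = -5.26 ± z·2.66 with z = 1.645.
Half-width: 1.645 × 2.66 = 4.375.
-5.26 − 4.375 = -9.635; -5.26 + 4.375 = -0.885.

[-9.635, -0.885]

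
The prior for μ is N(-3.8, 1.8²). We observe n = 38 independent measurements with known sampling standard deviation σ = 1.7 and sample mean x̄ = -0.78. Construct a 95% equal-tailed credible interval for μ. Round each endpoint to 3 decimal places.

[-1.384, -0.315]

Posterior precision = 1/1.8² + 38/1.7² = 0.3086 + 13.1488 = 13.4574, so posterior SD = 0.2726.
Posterior mean = (-3.8/1.8² + 38·-0.78/1.7²) / 13.4574 = -0.8493.
Interval: -0.8493 ± 1.960 × 0.2726 → [-1.384, -0.315].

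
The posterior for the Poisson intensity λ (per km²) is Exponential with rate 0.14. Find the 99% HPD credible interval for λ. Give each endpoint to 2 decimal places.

The exponential density is strictly decreasing on [0, ∞), so the HPD interval is anchored at 0: [0, q] with P(λ ≤ q) = 0.99.
q = −ln(1 − 0.99) / 0.14 = 4.6052 / 0.14 = 32.89.

[0.00, 32.89]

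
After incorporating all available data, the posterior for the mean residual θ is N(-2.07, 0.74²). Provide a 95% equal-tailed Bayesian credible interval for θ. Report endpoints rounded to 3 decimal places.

[-3.520, -0.620]

The posterior is symmetric, so the 95% equal-tailed interval is θ = -2.07 ± z·0.74 with z = 1.960.
Half-width: 1.960 × 0.74 = 1.450.
-2.07 − 1.450 = -3.520; -2.07 + 1.450 = -0.620.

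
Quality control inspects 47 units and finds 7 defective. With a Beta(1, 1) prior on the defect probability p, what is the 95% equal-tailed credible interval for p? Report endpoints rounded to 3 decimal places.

[0.075, 0.278]

Posterior: Beta(1+7, 1+40) = Beta(8, 41).
Equal-tailed 95% interval: the 0.025 and 0.975 quantiles of Beta(8, 41).
Posterior mean ≈ 0.163, SD ≈ 0.052; a Normal approximation gives roughly [0.061, 0.266].
Exact: F⁻¹(0.025) = 0.075; F⁻¹(0.975) = 0.278.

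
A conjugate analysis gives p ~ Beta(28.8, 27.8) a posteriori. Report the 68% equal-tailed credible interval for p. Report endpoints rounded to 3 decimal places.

Posterior: Beta(28.8, 27.8).
Equal-tailed 68% interval: the 0.16 and 0.84 quantiles of Beta(28.8, 27.8).
Posterior mean ≈ 0.509, SD ≈ 0.066; a Normal approximation gives roughly [0.443, 0.574].
Exact: F⁻¹(0.16) = 0.443; F⁻¹(0.84) = 0.575.

[0.443, 0.575]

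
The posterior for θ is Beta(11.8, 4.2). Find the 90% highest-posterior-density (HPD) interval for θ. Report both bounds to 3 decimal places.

The posterior is unimodal and skewed, so the HPD interval has equal density at both endpoints and is the shortest 90% interval.
Solving f(0.570) = f(0.912) with F(0.912) − F(0.570) = 0.90 gives [0.570, 0.912].
For comparison, the equal-tailed interval is [0.546, 0.895]; the HPD is narrower and shifted toward the mode.

[0.570, 0.912]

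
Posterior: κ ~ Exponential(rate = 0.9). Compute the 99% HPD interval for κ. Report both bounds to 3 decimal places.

[0.000, 5.117]

The exponential density is strictly decreasing on [0, ∞), so the HPD interval is anchored at 0: [0, q] with P(κ ≤ q) = 0.99.
q = −ln(1 − 0.99) / 0.9 = 4.6052 / 0.9 = 5.117.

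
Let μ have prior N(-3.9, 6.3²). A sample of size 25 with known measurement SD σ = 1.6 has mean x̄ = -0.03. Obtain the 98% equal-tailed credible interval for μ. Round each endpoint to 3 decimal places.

Posterior precision = 1/6.3² + 25/1.6² = 0.0252 + 9.7656 = 9.7908, so posterior SD = 0.3196.
Posterior mean = (-3.9/6.3² + 25·-0.03/1.6²) / 9.7908 = -0.0400.
Interval: -0.0400 ± 2.326 × 0.3196 → [-0.783, 0.704].

[-0.783, 0.704]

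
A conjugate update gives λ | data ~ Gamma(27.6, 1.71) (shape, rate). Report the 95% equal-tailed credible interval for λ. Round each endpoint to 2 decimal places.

Posterior: Gamma(shape 27.6, rate 1.71).
Equal-tailed 95% interval: Gamma(27.6, 1.71) quantiles at 0.025 and 0.975.
Posterior mean ≈ 16.14, SD ≈ 3.07; a Normal approximation gives roughly [10.12, 22.16].
Exact: lower = 10.69; upper = 22.70.

[10.69, 22.70]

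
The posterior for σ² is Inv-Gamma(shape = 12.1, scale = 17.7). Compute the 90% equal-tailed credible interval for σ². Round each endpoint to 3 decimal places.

Inverse-Gamma(12.1, 17.7) quantiles: F⁻¹(0.05) and F⁻¹(0.95).
Equivalently, 1/σ² ~ Gamma(12.1, rate = 17.7); invert its 0.95 and 0.05 quantiles.
Posterior mean ≈ 1.595, SD ≈ 0.502; a Normal approximation gives roughly [0.769, 2.420].
Exact: lower = 0.966; upper = 2.528.

[0.966, 2.528]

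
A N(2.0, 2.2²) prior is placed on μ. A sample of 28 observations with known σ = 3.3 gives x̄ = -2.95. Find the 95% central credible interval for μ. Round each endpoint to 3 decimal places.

[-3.758, -1.406]

Posterior precision = 1/2.2² + 28/3.3² = 0.2066 + 2.5712 = 2.7778, so posterior SD = 0.6000.
Posterior mean = (2.0/2.2² + 28·-2.95/3.3²) / 2.7778 = -2.5818.
Interval: -2.5818 ± 1.960 × 0.6000 → [-3.758, -1.406].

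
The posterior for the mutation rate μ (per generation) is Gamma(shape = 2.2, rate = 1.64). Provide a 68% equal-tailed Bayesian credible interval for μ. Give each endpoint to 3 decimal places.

Posterior: Gamma(shape 2.2, rate 1.64).
Equal-tailed 68% interval: Gamma(2.2, 1.64) quantiles at 0.16 and 0.84.
Posterior mean ≈ 1.341, SD ≈ 0.904; a Normal approximation gives roughly [0.442, 2.241].
Exact: lower = 0.511; upper = 2.172.

[0.511, 2.172]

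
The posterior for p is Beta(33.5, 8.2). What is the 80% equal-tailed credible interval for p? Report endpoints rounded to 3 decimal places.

Posterior: Beta(33.5, 8.2).
Equal-tailed 80% interval: the 0.1 and 0.9 quantiles of Beta(33.5, 8.2).
Posterior mean ≈ 0.803, SD ≈ 0.061; a Normal approximation gives roughly [0.725, 0.881].
Exact: F⁻¹(0.1) = 0.722; F⁻¹(0.9) = 0.878.

[0.722, 0.878]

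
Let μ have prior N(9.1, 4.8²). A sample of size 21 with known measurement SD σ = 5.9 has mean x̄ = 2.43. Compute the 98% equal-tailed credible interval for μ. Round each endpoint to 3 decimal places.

Posterior precision = 1/4.8² + 21/5.9² = 0.0434 + 0.6033 = 0.6467, so posterior SD = 1.2435.
Posterior mean = (9.1/4.8² + 21·2.43/5.9²) / 0.6467 = 2.8777.
Interval: 2.8777 ± 2.326 × 1.2435 → [-0.015, 5.771].

[-0.015, 5.771]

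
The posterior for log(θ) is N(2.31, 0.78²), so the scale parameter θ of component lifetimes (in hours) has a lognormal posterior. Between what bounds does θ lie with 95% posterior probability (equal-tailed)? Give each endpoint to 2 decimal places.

On the log scale the 95% interval is 2.31 ± 1.960 × 0.78 = [0.7812, 3.8388].
Exponentiate: [e^0.7812, e^3.8388] = [2.18, 46.47].

[2.18, 46.47]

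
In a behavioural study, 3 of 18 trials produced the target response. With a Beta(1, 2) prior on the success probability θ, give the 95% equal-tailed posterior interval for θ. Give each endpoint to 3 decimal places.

[0.057, 0.379]

Posterior: Beta(1+3, 2+15) = Beta(4, 17).
Equal-tailed 95% interval: the 0.025 and 0.975 quantiles of Beta(4, 17).
Posterior mean ≈ 0.190, SD ≈ 0.084; a Normal approximation gives roughly [0.026, 0.355].
Exact: F⁻¹(0.025) = 0.057; F⁻¹(0.975) = 0.379.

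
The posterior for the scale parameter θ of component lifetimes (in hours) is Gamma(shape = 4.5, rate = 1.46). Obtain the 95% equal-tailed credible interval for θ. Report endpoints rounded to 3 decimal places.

Posterior: Gamma(shape 4.5, rate 1.46).
Equal-tailed 95% interval: Gamma(4.5, 1.46) quantiles at 0.025 and 0.975.
Posterior mean ≈ 3.082, SD ≈ 1.453; a Normal approximation gives roughly [0.234, 5.930].
Exact: lower = 0.925; upper = 6.515.

[0.925, 6.515]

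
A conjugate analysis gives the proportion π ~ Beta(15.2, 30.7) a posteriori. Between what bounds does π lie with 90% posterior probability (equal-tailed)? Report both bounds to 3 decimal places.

Posterior: Beta(15.2, 30.7).
Equal-tailed 90% interval: the 0.05 and 0.95 quantiles of Beta(15.2, 30.7).
Posterior mean ≈ 0.331, SD ≈ 0.069; a Normal approximation gives roughly [0.218, 0.444].
Exact: F⁻¹(0.05) = 0.222; F⁻¹(0.95) = 0.448.

[0.222, 0.448]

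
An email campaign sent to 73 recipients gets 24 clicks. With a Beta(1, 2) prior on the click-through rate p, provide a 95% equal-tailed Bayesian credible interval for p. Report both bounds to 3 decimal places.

[0.229, 0.438]

Posterior: Beta(1+24, 2+49) = Beta(25, 51).
Equal-tailed 95% interval: the 0.025 and 0.975 quantiles of Beta(25, 51).
Posterior mean ≈ 0.329, SD ≈ 0.054; a Normal approximation gives roughly [0.224, 0.434].
Exact: F⁻¹(0.025) = 0.229; F⁻¹(0.975) = 0.438.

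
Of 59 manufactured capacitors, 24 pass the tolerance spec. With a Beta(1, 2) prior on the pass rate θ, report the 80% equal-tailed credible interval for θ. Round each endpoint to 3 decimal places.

[0.324, 0.484]

Posterior: Beta(1+24, 2+35) = Beta(25, 37).
Equal-tailed 80% interval: the 0.1 and 0.9 quantiles of Beta(25, 37).
Posterior mean ≈ 0.403, SD ≈ 0.062; a Normal approximation gives roughly [0.324, 0.482].
Exact: F⁻¹(0.1) = 0.324; F⁻¹(0.9) = 0.484.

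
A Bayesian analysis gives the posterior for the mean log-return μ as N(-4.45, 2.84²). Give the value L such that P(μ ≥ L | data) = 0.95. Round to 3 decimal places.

-9.121

Need L with P(μ ≥ L) = 0.95: L = -4.45 − z_{0.05}·2.84.
z = 1.645; L = -4.45 − 1.645 × 2.84 = -9.121.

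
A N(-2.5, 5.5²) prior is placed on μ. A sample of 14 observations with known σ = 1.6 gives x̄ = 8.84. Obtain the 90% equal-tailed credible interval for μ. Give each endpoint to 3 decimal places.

Posterior precision = 1/5.5² + 14/1.6² = 0.0331 + 5.4687 = 5.5018, so posterior SD = 0.4263.
Posterior mean = (-2.5/5.5² + 14·8.84/1.6²) / 5.5018 = 8.7719.
Interval: 8.7719 ± 1.645 × 0.4263 → [8.071, 9.473].

[8.071, 9.473]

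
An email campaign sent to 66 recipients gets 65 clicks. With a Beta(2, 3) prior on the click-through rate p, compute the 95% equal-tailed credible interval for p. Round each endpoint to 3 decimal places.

Posterior: Beta(2+65, 3+1) = Beta(67, 4).
Equal-tailed 95% interval: the 0.025 and 0.975 quantiles of Beta(67, 4).
Posterior mean ≈ 0.944, SD ≈ 0.027; a Normal approximation gives roughly [0.890, 0.997].
Exact: F⁻¹(0.025) = 0.880; F⁻¹(0.975) = 0.984.

[0.880, 0.984]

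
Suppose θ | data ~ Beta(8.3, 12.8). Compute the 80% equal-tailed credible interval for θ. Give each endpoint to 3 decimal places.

Posterior: Beta(8.3, 12.8).
Equal-tailed 80% interval: the 0.1 and 0.9 quantiles of Beta(8.3, 12.8).
Posterior mean ≈ 0.393, SD ≈ 0.104; a Normal approximation gives roughly [0.260, 0.527].
Exact: F⁻¹(0.1) = 0.261; F⁻¹(0.9) = 0.531.

[0.261, 0.531]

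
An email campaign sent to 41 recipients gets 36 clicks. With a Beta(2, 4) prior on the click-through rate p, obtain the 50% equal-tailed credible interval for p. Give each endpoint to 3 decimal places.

Posterior: Beta(2+36, 4+5) = Beta(38, 9).
Equal-tailed 50% interval: the 0.25 and 0.75 quantiles of Beta(38, 9).
Posterior mean ≈ 0.809, SD ≈ 0.057; a Normal approximation gives roughly [0.770, 0.847].
Exact: F⁻¹(0.25) = 0.772; F⁻¹(0.75) = 0.849.

[0.772, 0.849]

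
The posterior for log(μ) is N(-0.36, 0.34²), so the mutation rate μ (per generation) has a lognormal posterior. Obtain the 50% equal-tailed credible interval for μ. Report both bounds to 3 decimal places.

On the log scale the 50% interval is -0.36 ± 0.674 × 0.34 = [-0.5893, -0.1307].
Exponentiate: [e^-0.5893, e^-0.1307] = [0.555, 0.878].

[0.555, 0.878]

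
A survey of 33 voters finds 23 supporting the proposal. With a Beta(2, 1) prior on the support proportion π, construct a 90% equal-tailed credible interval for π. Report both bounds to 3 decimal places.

Posterior: Beta(2+23, 1+10) = Beta(25, 11).
Equal-tailed 90% interval: the 0.05 and 0.95 quantiles of Beta(25, 11).
Posterior mean ≈ 0.694, SD ≈ 0.076; a Normal approximation gives roughly [0.570, 0.819].
Exact: F⁻¹(0.05) = 0.564; F⁻¹(0.95) = 0.813.

[0.564, 0.813]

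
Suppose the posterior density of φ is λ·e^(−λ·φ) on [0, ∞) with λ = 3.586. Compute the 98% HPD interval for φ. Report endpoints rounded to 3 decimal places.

[0.000, 1.091]

The exponential density is strictly decreasing on [0, ∞), so the HPD interval is anchored at 0: [0, q] with P(φ ≤ q) = 0.98.
q = −ln(1 − 0.98) / 3.586 = 3.9120 / 3.586 = 1.091.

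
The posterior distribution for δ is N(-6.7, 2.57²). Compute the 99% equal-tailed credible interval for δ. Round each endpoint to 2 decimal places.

The posterior is symmetric, so the 99% equal-tailed interval is δ = -6.7 ± z·2.57 with z = 2.576.
Half-width: 2.576 × 2.57 = 6.62.
-6.7 − 6.62 = -13.32; -6.7 + 6.62 = -0.08.

[-13.32, -0.08]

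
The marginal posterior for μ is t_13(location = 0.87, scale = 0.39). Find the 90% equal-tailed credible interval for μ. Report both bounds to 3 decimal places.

[0.179, 1.561]

The t_13 distribution is symmetric; the 90% interval is 0.87 ± t·0.39 with t_{0.95,13} = 1.771.
Half-width: 1.771 × 0.39 = 0.691.
0.87 − 0.691 = 0.179; 0.87 + 0.691 = 1.561.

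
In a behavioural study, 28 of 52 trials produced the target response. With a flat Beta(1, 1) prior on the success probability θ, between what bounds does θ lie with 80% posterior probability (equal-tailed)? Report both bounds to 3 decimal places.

[0.450, 0.623]

Posterior: Beta(1+28, 1+24) = Beta(29, 25).
Equal-tailed 80% interval: the 0.1 and 0.9 quantiles of Beta(29, 25).
Posterior mean ≈ 0.537, SD ≈ 0.067; a Normal approximation gives roughly [0.451, 0.623].
Exact: F⁻¹(0.1) = 0.450; F⁻¹(0.9) = 0.623.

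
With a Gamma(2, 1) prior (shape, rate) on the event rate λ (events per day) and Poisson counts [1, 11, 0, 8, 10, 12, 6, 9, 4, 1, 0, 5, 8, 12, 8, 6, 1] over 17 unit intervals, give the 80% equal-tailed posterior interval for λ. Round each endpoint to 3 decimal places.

[5.065, 6.515]

Posterior: Gamma(2+102, 1+17) = Gamma(104, 18) (shape, rate).
Equal-tailed 80% interval: Gamma(104, 18) quantiles at 0.1 and 0.9.
Posterior mean ≈ 5.778, SD ≈ 0.567; a Normal approximation gives roughly [5.052, 6.504].
Exact: lower = 5.065; upper = 6.515.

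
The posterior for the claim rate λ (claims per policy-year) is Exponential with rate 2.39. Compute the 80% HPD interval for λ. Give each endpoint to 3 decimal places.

The exponential density is strictly decreasing on [0, ∞), so the HPD interval is anchored at 0: [0, q] with P(λ ≤ q) = 0.80.
q = −ln(1 − 0.80) / 2.39 = 1.6094 / 2.39 = 0.673.

[0.000, 0.673]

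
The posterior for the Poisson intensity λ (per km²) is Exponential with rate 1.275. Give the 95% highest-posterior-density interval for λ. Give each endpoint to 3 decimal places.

The exponential density is strictly decreasing on [0, ∞), so the HPD interval is anchored at 0: [0, q] with P(λ ≤ q) = 0.95.
q = −ln(1 − 0.95) / 1.275 = 2.9957 / 1.275 = 2.350.

[0.000, 2.350]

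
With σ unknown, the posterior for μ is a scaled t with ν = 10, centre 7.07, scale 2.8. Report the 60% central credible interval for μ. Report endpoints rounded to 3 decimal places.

The t_10 distribution is symmetric; the 60% interval is 7.07 ± t·2.8 with t_{0.8,10} = 0.879.
Half-width: 0.879 × 2.8 = 2.461.
7.07 − 2.461 = 4.609; 7.07 + 2.461 = 9.531.

[4.609, 9.531]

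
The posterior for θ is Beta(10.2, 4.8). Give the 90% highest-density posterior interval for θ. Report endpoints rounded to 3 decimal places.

The posterior is unimodal and skewed, so the HPD interval has equal density at both endpoints and is the shortest 90% interval.
Solving f(0.494) = f(0.872) with F(0.872) − F(0.494) = 0.90 gives [0.494, 0.872].
For comparison, the equal-tailed interval is [0.474, 0.857]; the HPD is narrower and shifted toward the mode.

[0.494, 0.872]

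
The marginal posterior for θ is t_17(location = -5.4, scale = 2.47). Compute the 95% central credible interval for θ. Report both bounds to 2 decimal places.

[-10.61, -0.19]

The t_17 distribution is symmetric; the 95% interval is -5.4 ± t·2.47 with t_{0.975,17} = 2.110.
Half-width: 2.110 × 2.47 = 5.21.
-5.4 − 5.21 = -10.61; -5.4 + 5.21 = -0.19.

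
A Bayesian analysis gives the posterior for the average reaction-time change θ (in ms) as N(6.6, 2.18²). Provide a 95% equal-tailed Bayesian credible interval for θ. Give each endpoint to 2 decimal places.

[2.33, 10.87]

The posterior is symmetric, so the 95% equal-tailed interval is θ = 6.6 ± z·2.18 with z = 1.960.
Half-width: 1.960 × 2.18 = 4.27.
6.6 − 4.27 = 2.33; 6.6 + 4.27 = 10.87.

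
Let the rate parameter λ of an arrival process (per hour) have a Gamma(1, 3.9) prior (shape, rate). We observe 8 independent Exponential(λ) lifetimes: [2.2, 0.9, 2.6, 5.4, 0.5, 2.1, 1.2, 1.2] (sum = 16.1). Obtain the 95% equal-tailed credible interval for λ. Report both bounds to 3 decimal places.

[0.206, 0.788]

Posterior: Gamma(1+8, 3.9+16.1) = Gamma(9, 20.0) (shape, rate).
Equal-tailed 95% interval: Gamma(9, 20.0) quantiles at 0.025 and 0.975.
Posterior mean ≈ 0.450, SD ≈ 0.150; a Normal approximation gives roughly [0.156, 0.744].
Exact: lower = 0.206; upper = 0.788.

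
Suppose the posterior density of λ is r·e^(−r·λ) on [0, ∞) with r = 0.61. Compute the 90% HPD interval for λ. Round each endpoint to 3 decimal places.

[0.000, 3.775]

The exponential density is strictly decreasing on [0, ∞), so the HPD interval is anchored at 0: [0, q] with P(λ ≤ q) = 0.90.
q = −ln(1 − 0.90) / 0.61 = 2.3026 / 0.61 = 3.775.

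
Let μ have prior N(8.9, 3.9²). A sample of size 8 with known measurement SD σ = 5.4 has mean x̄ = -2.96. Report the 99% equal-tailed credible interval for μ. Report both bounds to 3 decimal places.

Posterior precision = 1/3.9² + 8/5.4² = 0.0657 + 0.2743 = 0.3401, so posterior SD = 1.7147.
Posterior mean = (8.9/3.9² + 8·-2.96/5.4²) / 0.3401 = -0.6673.
Interval: -0.6673 ± 2.576 × 1.7147 → [-5.084, 3.750].

[-5.084, 3.750]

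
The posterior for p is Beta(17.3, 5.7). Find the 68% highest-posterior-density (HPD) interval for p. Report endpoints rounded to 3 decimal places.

[0.681, 0.855]

The posterior is unimodal and skewed, so the HPD interval has equal density at both endpoints and is the shortest 68% interval.
Solving f(0.681) = f(0.855) with F(0.855) − F(0.681) = 0.68 gives [0.681, 0.855].
For comparison, the equal-tailed interval is [0.663, 0.841]; the HPD is narrower and shifted toward the mode.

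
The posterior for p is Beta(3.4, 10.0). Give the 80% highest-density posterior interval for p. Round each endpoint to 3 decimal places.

[0.091, 0.379]

The posterior is unimodal and skewed, so the HPD interval has equal density at both endpoints and is the shortest 80% interval.
Solving f(0.091) = f(0.379) with F(0.379) − F(0.091) = 0.80 gives [0.091, 0.379].
For comparison, the equal-tailed interval is [0.114, 0.411]; the HPD is narrower and shifted toward the mode.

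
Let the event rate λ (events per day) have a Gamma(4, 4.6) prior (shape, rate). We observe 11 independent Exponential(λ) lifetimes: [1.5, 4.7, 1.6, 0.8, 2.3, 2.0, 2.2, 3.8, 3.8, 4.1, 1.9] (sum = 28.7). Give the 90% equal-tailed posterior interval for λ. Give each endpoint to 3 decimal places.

Posterior: Gamma(4+11, 4.6+28.7) = Gamma(15, 33.3) (shape, rate).
Equal-tailed 90% interval: Gamma(15, 33.3) quantiles at 0.05 and 0.95.
Posterior mean ≈ 0.450, SD ≈ 0.116; a Normal approximation gives roughly [0.259, 0.642].
Exact: lower = 0.278; upper = 0.657.

[0.278, 0.657]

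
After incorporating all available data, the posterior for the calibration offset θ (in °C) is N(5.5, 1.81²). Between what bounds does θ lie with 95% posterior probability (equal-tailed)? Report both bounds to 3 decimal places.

[1.952, 9.048]

The posterior is symmetric, so the 95% equal-tailed interval is θ = 5.5 ± z·1.81 with z = 1.960.
Half-width: 1.960 × 1.81 = 3.548.
5.5 − 3.548 = 1.952; 5.5 + 3.548 = 9.048.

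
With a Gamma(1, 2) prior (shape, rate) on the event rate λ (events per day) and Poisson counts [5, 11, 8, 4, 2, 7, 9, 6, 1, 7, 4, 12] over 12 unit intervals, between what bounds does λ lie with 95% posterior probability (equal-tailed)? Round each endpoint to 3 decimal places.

[4.341, 6.795]

Posterior: Gamma(1+76, 2+12) = Gamma(77, 14) (shape, rate).
Equal-tailed 95% interval: Gamma(77, 14) quantiles at 0.025 and 0.975.
Posterior mean ≈ 5.500, SD ≈ 0.627; a Normal approximation gives roughly [4.272, 6.728].
Exact: lower = 4.341; upper = 6.795.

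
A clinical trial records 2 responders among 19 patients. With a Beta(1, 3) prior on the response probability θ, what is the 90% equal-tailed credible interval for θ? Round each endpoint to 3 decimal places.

[0.038, 0.259]

Posterior: Beta(1+2, 3+17) = Beta(3, 20).
Equal-tailed 90% interval: the 0.05 and 0.95 quantiles of Beta(3, 20).
Posterior mean ≈ 0.130, SD ≈ 0.069; a Normal approximation gives roughly [0.017, 0.244].
Exact: F⁻¹(0.05) = 0.038; F⁻¹(0.95) = 0.259.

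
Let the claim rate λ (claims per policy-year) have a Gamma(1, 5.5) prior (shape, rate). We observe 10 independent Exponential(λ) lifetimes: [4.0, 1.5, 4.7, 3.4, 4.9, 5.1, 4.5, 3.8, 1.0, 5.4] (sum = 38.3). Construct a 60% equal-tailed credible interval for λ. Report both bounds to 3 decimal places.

[0.186, 0.312]

Posterior: Gamma(1+10, 5.5+38.3) = Gamma(11, 43.8) (shape, rate).
Equal-tailed 60% interval: Gamma(11, 43.8) quantiles at 0.2 and 0.8.
Posterior mean ≈ 0.251, SD ≈ 0.076; a Normal approximation gives roughly [0.187, 0.315].
Exact: lower = 0.186; upper = 0.312.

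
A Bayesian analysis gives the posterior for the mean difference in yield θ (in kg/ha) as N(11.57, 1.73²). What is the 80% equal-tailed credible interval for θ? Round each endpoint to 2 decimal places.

The posterior is symmetric, so the 80% equal-tailed interval is θ = 11.57 ± z·1.73 with z = 1.282.
Half-width: 1.282 × 1.73 = 2.22.
11.57 − 2.22 = 9.35; 11.57 + 2.22 = 13.79.

[9.35, 13.79]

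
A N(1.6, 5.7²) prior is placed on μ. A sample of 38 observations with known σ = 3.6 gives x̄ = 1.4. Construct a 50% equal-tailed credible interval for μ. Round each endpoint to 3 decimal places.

Posterior precision = 1/5.7² + 38/3.6² = 0.0308 + 2.9321 = 2.9629, so posterior SD = 0.5810.
Posterior mean = (1.6/5.7² + 38·1.4/3.6²) / 2.9629 = 1.4021.
Interval: 1.4021 ± 0.674 × 0.5810 → [1.010, 1.794].

[1.010, 1.794]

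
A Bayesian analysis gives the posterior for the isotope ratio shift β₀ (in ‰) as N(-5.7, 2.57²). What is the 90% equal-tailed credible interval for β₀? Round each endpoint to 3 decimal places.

The posterior is symmetric, so the 90% equal-tailed interval is β₀ = -5.7 ± z·2.57 with z = 1.645.
Half-width: 1.645 × 2.57 = 4.227.
-5.7 − 4.227 = -9.927; -5.7 + 4.227 = -1.473.

[-9.927, -1.473]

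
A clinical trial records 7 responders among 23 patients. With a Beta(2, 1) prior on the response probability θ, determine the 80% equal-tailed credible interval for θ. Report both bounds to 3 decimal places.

[0.230, 0.467]

Posterior: Beta(2+7, 1+16) = Beta(9, 17).
Equal-tailed 80% interval: the 0.1 and 0.9 quantiles of Beta(9, 17).
Posterior mean ≈ 0.346, SD ≈ 0.092; a Normal approximation gives roughly [0.229, 0.463].
Exact: F⁻¹(0.1) = 0.230; F⁻¹(0.9) = 0.467.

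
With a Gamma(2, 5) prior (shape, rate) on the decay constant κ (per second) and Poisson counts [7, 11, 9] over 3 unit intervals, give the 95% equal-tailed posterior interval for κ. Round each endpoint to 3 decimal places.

[2.428, 5.058]

Posterior: Gamma(2+27, 5+3) = Gamma(29, 8) (shape, rate).
Equal-tailed 95% interval: Gamma(29, 8) quantiles at 0.025 and 0.975.
Posterior mean ≈ 3.625, SD ≈ 0.673; a Normal approximation gives roughly [2.306, 4.944].
Exact: lower = 2.428; upper = 5.058.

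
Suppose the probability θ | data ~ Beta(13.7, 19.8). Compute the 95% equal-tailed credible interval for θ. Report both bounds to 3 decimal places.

[0.251, 0.577]

Posterior: Beta(13.7, 19.8).
Equal-tailed 95% interval: the 0.025 and 0.975 quantiles of Beta(13.7, 19.8).
Posterior mean ≈ 0.409, SD ≈ 0.084; a Normal approximation gives roughly [0.245, 0.573].
Exact: F⁻¹(0.025) = 0.251; F⁻¹(0.975) = 0.577.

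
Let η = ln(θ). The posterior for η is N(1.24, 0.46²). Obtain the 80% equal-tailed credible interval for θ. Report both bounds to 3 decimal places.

[1.916, 6.231]

On the log scale the 80% interval is 1.24 ± 1.282 × 0.46 = [0.6505, 1.8295].
Exponentiate: [e^0.6505, e^1.8295] = [1.916, 6.231].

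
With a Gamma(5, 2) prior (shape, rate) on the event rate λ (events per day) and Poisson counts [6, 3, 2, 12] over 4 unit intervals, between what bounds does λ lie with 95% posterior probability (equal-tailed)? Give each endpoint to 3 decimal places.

Posterior: Gamma(5+23, 2+4) = Gamma(28, 6) (shape, rate).
Equal-tailed 95% interval: Gamma(28, 6) quantiles at 0.025 and 0.975.
Posterior mean ≈ 4.667, SD ≈ 0.882; a Normal approximation gives roughly [2.938, 6.395].
Exact: lower = 3.101; upper = 6.547.

[3.101, 6.547]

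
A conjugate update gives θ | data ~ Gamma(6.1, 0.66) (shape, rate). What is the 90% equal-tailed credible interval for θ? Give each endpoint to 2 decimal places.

[4.06, 16.13]

Posterior: Gamma(shape 6.1, rate 0.66).
Equal-tailed 90% interval: Gamma(6.1, 0.66) quantiles at 0.05 and 0.95.
Posterior mean ≈ 9.24, SD ≈ 3.74; a Normal approximation gives roughly [3.09, 15.40].
Exact: lower = 4.06; upper = 16.13.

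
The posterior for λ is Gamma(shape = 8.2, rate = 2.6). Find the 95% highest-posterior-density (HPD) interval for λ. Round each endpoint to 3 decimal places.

[1.193, 5.347]

The posterior is unimodal and skewed, so the HPD interval has equal density at both endpoints and is the shortest 95% interval.
Solving f(1.193) = f(5.347) with F(5.347) − F(1.193) = 0.95 gives [1.193, 5.347].
For comparison, the equal-tailed interval is [1.379, 5.651]; the HPD is narrower and shifted toward the mode.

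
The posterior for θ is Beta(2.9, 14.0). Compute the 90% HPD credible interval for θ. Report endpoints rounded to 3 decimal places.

[0.031, 0.305]

The posterior is unimodal and skewed, so the HPD interval has equal density at both endpoints and is the shortest 90% interval.
Solving f(0.031) = f(0.305) with F(0.305) − F(0.031) = 0.90 gives [0.031, 0.305].
For comparison, the equal-tailed interval is [0.050, 0.338]; the HPD is narrower and shifted toward the mode.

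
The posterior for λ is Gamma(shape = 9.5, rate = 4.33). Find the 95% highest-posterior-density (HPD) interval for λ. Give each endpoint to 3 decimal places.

The posterior is unimodal and skewed, so the HPD interval has equal density at both endpoints and is the shortest 95% interval.
Solving f(0.913) = f(3.613) with F(3.613) − F(0.913) = 0.95 gives [0.913, 3.613].
For comparison, the equal-tailed interval is [1.028, 3.794]; the HPD is narrower and shifted toward the mode.

[0.913, 3.613]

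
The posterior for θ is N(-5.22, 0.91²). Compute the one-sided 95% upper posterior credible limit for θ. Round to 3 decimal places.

-3.723

Need U with P(θ ≤ U) = 0.95: U = -5.22 + z_{0.05}·0.91.
z = 1.645; U = -5.22 + 1.645 × 0.91 = -3.723.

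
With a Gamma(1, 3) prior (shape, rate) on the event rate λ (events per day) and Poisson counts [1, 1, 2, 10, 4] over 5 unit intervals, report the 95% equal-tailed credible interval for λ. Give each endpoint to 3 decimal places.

Posterior: Gamma(1+18, 3+5) = Gamma(19, 8) (shape, rate).
Equal-tailed 95% interval: Gamma(19, 8) quantiles at 0.025 and 0.975.
Posterior mean ≈ 2.375, SD ≈ 0.545; a Normal approximation gives roughly [1.307, 3.443].
Exact: lower = 1.430; upper = 3.556.

[1.430, 3.556]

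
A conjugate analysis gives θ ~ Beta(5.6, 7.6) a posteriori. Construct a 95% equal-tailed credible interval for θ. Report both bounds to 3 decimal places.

Posterior: Beta(5.6, 7.6).
Equal-tailed 95% interval: the 0.025 and 0.975 quantiles of Beta(5.6, 7.6).
Posterior mean ≈ 0.424, SD ≈ 0.131; a Normal approximation gives roughly [0.167, 0.681].
Exact: F⁻¹(0.025) = 0.183; F⁻¹(0.975) = 0.687.

[0.183, 0.687]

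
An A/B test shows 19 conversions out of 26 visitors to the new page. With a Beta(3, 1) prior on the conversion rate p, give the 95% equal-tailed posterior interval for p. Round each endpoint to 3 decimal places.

Posterior: Beta(3+19, 1+7) = Beta(22, 8).
Equal-tailed 95% interval: the 0.025 and 0.975 quantiles of Beta(22, 8).
Posterior mean ≈ 0.733, SD ≈ 0.079; a Normal approximation gives roughly [0.578, 0.889].
Exact: F⁻¹(0.025) = 0.565; F⁻¹(0.975) = 0.873.

[0.565, 0.873]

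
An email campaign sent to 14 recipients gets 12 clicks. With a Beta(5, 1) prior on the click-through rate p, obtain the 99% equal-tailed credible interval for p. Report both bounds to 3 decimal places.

[0.596, 0.981]

Posterior: Beta(5+12, 1+2) = Beta(17, 3).
Equal-tailed 99% interval: the 0.005 and 0.995 quantiles of Beta(17, 3).
Posterior mean ≈ 0.850, SD ≈ 0.078; a Normal approximation gives roughly [0.649, 1.051].
Exact: F⁻¹(0.005) = 0.596; F⁻¹(0.995) = 0.981.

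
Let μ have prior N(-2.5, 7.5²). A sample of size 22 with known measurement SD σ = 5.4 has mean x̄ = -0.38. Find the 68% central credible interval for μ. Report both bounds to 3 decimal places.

[-1.560, 0.703]

Posterior precision = 1/7.5² + 22/5.4² = 0.0178 + 0.7545 = 0.7722, so posterior SD = 1.1380.
Posterior mean = (-2.5/7.5² + 22·-0.38/5.4²) / 0.7722 = -0.4288.
Interval: -0.4288 ± 0.994 × 1.1380 → [-1.560, 0.703].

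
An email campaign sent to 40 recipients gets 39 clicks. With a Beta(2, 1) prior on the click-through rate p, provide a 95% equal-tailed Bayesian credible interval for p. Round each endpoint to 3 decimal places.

Posterior: Beta(2+39, 1+1) = Beta(41, 2).
Equal-tailed 95% interval: the 0.025 and 0.975 quantiles of Beta(41, 2).
Posterior mean ≈ 0.953, SD ≈ 0.032; a Normal approximation gives roughly [0.891, 1.016].
Exact: F⁻¹(0.025) = 0.874; F⁻¹(0.975) = 0.994.

[0.874, 0.994]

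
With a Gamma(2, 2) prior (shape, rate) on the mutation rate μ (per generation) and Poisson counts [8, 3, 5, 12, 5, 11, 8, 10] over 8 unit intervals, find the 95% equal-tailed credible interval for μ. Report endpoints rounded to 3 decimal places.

Posterior: Gamma(2+62, 2+8) = Gamma(64, 10) (shape, rate).
Equal-tailed 95% interval: Gamma(64, 10) quantiles at 0.025 and 0.975.
Posterior mean ≈ 6.400, SD ≈ 0.800; a Normal approximation gives roughly [4.832, 7.968].
Exact: lower = 4.929; upper = 8.060.

[4.929, 8.060]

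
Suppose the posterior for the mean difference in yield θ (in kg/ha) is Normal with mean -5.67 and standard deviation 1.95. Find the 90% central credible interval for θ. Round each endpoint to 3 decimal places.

[-8.877, -2.463]

The posterior is symmetric, so the 90% equal-tailed interval is θ = -5.67 ± z·1.95 with z = 1.645.
Half-width: 1.645 × 1.95 = 3.207.
-5.67 − 3.207 = -8.877; -5.67 + 3.207 = -2.463.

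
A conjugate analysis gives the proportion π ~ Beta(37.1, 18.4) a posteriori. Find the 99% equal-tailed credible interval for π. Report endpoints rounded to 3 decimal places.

Posterior: Beta(37.1, 18.4).
Equal-tailed 99% interval: the 0.005 and 0.995 quantiles of Beta(37.1, 18.4).
Posterior mean ≈ 0.668, SD ≈ 0.063; a Normal approximation gives roughly [0.507, 0.830].
Exact: F⁻¹(0.005) = 0.499; F⁻¹(0.995) = 0.816.

[0.499, 0.816]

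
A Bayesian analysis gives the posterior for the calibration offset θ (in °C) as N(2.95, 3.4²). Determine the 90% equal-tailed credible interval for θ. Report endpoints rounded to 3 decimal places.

The posterior is symmetric, so the 90% equal-tailed interval is θ = 2.95 ± z·3.4 with z = 1.645.
Half-width: 1.645 × 3.4 = 5.593.
2.95 − 5.593 = -2.643; 2.95 + 5.593 = 8.543.

[-2.643, 8.543]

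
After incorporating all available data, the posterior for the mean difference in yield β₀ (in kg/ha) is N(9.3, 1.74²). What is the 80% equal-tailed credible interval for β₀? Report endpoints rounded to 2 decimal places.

The posterior is symmetric, so the 80% equal-tailed interval is β₀ = 9.3 ± z·1.74 with z = 1.282.
Half-width: 1.282 × 1.74 = 2.23.
9.3 − 2.23 = 7.07; 9.3 + 2.23 = 11.53.

[7.07, 11.53]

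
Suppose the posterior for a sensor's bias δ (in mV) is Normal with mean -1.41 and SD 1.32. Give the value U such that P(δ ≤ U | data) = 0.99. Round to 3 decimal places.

Need U with P(δ ≤ U) = 0.99: U = -1.41 + z_{0.01}·1.32.
z = 2.326; U = -1.41 + 2.326 × 1.32 = 1.661.

1.661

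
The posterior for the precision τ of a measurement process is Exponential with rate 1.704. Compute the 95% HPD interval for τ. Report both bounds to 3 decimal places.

The exponential density is strictly decreasing on [0, ∞), so the HPD interval is anchored at 0: [0, q] with P(τ ≤ q) = 0.95.
q = −ln(1 − 0.95) / 1.704 = 2.9957 / 1.704 = 1.758.

[0.000, 1.758]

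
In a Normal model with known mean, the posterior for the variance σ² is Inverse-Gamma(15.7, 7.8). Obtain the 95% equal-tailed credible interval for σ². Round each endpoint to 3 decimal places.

Inverse-Gamma(15.7, 7.8) quantiles: F⁻¹(0.025) and F⁻¹(0.975).
Equivalently, 1/σ² ~ Gamma(15.7, rate = 7.8); invert its 0.975 and 0.025 quantiles.
Posterior mean ≈ 0.531, SD ≈ 0.143; a Normal approximation gives roughly [0.250, 0.812].
Exact: lower = 0.320; upper = 0.874.

[0.320, 0.874]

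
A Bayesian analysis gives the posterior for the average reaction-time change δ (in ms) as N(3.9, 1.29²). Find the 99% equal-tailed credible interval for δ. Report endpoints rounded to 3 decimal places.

[0.577, 7.223]

The posterior is symmetric, so the 99% equal-tailed interval is δ = 3.9 ± z·1.29 with z = 2.576.
Half-width: 2.576 × 1.29 = 3.323.
3.9 − 3.323 = 0.577; 3.9 + 3.323 = 7.223.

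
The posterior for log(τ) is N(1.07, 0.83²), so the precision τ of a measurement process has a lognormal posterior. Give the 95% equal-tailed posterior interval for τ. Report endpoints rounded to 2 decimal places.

On the log scale the 95% interval is 1.07 ± 1.960 × 0.83 = [-0.5568, 2.6968].
Exponentiate: [e^-0.5568, e^2.6968] = [0.57, 14.83].

[0.57, 14.83]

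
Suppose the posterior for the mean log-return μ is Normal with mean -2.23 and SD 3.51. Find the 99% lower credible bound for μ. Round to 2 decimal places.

-10.40

Need L with P(μ ≥ L) = 0.99: L = -2.23 − z_{0.01}·3.51.
z = 2.326; L = -2.23 − 2.326 × 3.51 = -10.40.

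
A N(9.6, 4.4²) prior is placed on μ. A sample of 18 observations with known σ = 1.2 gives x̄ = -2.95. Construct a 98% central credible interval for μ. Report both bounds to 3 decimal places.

Posterior precision = 1/4.4² + 18/1.2² = 0.0517 + 12.5000 = 12.5517, so posterior SD = 0.2823.
Posterior mean = (9.6/4.4² + 18·-2.95/1.2²) / 12.5517 = -2.8984.
Interval: -2.8984 ± 2.326 × 0.2823 → [-3.555, -2.242].

[-3.555, -2.242]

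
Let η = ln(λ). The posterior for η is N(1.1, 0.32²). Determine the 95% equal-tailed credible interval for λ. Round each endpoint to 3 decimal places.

[1.604, 5.625]

On the log scale the 95% interval is 1.1 ± 1.960 × 0.32 = [0.4728, 1.7272].
Exponentiate: [e^0.4728, e^1.7272] = [1.604, 5.625].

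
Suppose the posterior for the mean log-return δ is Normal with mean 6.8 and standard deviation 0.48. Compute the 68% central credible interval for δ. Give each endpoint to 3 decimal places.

The posterior is symmetric, so the 68% equal-tailed interval is δ = 6.8 ± z·0.48 with z = 0.994.
Half-width: 0.994 × 0.48 = 0.477.
6.8 − 0.477 = 6.323; 6.8 + 0.477 = 7.277.

[6.323, 7.277]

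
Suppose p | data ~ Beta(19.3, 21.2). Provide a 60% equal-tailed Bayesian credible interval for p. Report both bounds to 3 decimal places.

[0.410, 0.543]

Posterior: Beta(19.3, 21.2).
Equal-tailed 60% interval: the 0.2 and 0.8 quantiles of Beta(19.3, 21.2).
Posterior mean ≈ 0.477, SD ≈ 0.078; a Normal approximation gives roughly [0.411, 0.542].
Exact: F⁻¹(0.2) = 0.410; F⁻¹(0.8) = 0.543.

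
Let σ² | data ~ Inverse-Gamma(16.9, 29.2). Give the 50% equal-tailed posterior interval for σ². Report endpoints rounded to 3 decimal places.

Inverse-Gamma(16.9, 29.2) quantiles: F⁻¹(0.25) and F⁻¹(0.75).
Equivalently, 1/σ² ~ Gamma(16.9, rate = 29.2); invert its 0.75 and 0.25 quantiles.
Posterior mean ≈ 1.836, SD ≈ 0.476; a Normal approximation gives roughly [1.516, 2.157].
Exact: lower = 1.500; upper = 2.089.

[1.500, 2.089]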